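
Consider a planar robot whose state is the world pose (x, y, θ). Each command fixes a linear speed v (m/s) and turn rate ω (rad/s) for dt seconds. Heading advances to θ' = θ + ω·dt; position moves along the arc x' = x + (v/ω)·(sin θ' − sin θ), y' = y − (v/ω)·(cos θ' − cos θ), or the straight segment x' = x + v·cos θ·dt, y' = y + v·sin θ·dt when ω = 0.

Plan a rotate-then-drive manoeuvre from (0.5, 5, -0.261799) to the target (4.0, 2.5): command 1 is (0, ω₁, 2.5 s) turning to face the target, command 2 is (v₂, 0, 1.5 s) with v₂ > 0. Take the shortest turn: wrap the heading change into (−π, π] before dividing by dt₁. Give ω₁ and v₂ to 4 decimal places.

heading to target = atan2(2.5−5, 4−0.5) = -0.6202
Δθ = wrap(-0.6202 − -0.2618) = -0.3585; ω₁ = Δθ/dt₁ = -0.1434
distance = √((4−0.5)² + (2.5−5)²) = 4.3012; v₂ = distance/dt₂ = 2.8674

ω₁ = -0.1434, v₂ = 2.8674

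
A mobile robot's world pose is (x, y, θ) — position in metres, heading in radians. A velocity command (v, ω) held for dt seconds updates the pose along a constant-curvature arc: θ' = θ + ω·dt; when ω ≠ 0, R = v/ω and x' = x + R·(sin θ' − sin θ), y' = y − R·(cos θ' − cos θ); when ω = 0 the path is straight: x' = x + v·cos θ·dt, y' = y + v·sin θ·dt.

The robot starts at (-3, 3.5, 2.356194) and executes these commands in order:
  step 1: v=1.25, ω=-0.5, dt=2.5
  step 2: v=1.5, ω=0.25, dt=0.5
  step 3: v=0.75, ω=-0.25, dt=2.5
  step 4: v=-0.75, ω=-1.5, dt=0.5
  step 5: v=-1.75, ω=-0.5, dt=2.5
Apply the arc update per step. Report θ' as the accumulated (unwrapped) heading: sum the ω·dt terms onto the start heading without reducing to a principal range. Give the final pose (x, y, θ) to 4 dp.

step 1: θ'=1.1062 (R=-2.5000) → pose (-3.4672, 6.3879, 1.1062)
step 2: θ'=1.2312 (R=6.0000) → pose (-3.1739, 7.0777, 1.2312)
step 3: θ'=0.6062 (R=-3.0000) → pose (-2.0545, 8.5438, 0.6062)
step 4: θ'=-0.1438 (R=0.5000) → pose (-2.4110, 8.4599, -0.1438)
step 5: θ'=-1.3938 (R=3.5000) → pose (-5.3547, 11.3075, -1.3938)

(-5.3547, 11.3075, -1.3938)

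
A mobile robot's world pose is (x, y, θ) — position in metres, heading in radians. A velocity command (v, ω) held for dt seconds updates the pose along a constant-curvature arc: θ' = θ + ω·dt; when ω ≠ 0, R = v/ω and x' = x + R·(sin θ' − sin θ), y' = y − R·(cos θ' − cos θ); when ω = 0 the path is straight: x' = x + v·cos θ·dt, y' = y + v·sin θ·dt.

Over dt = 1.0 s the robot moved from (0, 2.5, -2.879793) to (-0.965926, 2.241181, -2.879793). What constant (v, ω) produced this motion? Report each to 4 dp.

v = 1.0000, ω = 0.0000

Δθ = -2.879793 − -2.879793 = 0.000000
ω = Δθ/dt = 0.000000/1.0 = 0.0000
ω = 0 → v = (Δx·cos θ + Δy·sin θ)/dt = 1.0000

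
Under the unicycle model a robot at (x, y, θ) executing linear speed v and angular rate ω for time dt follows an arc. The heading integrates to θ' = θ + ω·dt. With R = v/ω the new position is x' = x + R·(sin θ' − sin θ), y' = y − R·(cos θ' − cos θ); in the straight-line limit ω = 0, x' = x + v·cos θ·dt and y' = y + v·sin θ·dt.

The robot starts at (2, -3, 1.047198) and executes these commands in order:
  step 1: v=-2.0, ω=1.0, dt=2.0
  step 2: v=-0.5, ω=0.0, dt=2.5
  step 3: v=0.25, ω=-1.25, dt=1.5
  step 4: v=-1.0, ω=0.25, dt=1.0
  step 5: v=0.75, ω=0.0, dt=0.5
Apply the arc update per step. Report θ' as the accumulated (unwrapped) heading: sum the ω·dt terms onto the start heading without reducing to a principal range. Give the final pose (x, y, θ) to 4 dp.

step 1: θ'=3.0472 (R=-2.0000) → pose (3.5435, -5.9911, 3.0472)
step 2: θ'=3.0472 (straight) → pose (4.7880, -6.1089, 3.0472)
step 3: θ'=1.1722 (R=-0.2000) → pose (4.6225, -5.8322, 1.1722)
step 4: θ'=1.4222 (R=-4.0000) → pose (4.3530, -6.7925, 1.4222)
step 5: θ'=1.4222 (straight) → pose (4.4085, -6.4216, 1.4222)

(4.4085, -6.4216, 1.4222)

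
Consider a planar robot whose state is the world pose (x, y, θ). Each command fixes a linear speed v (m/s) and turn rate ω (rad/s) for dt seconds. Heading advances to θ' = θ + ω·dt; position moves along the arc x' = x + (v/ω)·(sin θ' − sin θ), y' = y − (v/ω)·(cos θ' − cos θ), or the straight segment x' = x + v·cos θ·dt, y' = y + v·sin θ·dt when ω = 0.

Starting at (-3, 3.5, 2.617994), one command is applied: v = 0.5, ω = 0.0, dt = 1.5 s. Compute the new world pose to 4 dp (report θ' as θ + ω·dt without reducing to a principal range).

θ' = 2.6180 + 0.0·1.5 = 2.6180
ω = 0 → straight: x' = -3 + 0.5·cos(2.6180)·1.5 = -3.6495
y' = 3.5 + 0.5·sin(2.6180)·1.5 = 3.8750

(-3.6495, 3.8750, 2.6180)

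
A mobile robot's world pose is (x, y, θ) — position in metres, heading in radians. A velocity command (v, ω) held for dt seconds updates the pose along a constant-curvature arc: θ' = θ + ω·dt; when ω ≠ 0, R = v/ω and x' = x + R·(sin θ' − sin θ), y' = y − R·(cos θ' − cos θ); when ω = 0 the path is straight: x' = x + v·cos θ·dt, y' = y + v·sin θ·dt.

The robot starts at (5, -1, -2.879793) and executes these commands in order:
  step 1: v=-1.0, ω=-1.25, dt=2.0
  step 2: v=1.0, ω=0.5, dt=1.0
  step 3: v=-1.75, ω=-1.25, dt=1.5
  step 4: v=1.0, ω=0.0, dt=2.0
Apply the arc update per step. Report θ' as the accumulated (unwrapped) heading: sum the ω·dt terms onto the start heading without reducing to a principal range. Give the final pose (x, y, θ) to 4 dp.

step 1: θ'=-5.3798 (R=0.8000) → pose (5.8354, -2.2679, -5.3798)
step 2: θ'=-4.8798 (R=2.0000) → pose (6.2366, -1.3632, -4.8798)
step 3: θ'=-6.7548 (R=1.4000) → pose (4.2201, -2.3772, -6.7548)
step 4: θ'=-6.7548 (straight) → pose (6.0018, -3.2858, -6.7548)

(6.0018, -3.2858, -6.7548)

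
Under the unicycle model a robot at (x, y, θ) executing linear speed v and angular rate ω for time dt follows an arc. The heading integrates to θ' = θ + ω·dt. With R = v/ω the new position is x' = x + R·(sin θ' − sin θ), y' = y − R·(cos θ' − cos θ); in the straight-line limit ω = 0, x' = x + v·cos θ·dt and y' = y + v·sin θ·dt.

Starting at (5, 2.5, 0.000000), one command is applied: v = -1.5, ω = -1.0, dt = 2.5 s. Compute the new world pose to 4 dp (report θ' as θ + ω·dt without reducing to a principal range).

(4.1023, 5.2017, -2.5000)

θ' = 0.0000 + -1.0·2.5 = -2.5000
R = v/ω = -1.5/-1.0 = 1.5000
x' = 5 + 1.5000·(sin -2.5000 − sin 0.0000) = 4.1023
y' = 2.5 − 1.5000·(cos -2.5000 − cos 0.0000) = 5.2017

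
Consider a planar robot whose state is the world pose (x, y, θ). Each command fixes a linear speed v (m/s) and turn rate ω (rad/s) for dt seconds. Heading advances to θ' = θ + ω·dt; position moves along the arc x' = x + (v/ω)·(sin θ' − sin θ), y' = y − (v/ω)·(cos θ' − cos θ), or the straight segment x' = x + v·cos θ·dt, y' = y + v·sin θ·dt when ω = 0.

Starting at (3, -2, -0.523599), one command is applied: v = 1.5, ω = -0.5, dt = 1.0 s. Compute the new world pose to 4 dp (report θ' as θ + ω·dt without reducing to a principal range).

(4.0620, -3.0372, -1.0236)

θ' = -0.5236 + -0.5·1.0 = -1.0236
R = v/ω = 1.5/-0.5 = -3.0000
x' = 3 + -3.0000·(sin -1.0236 − sin -0.5236) = 4.0620
y' = -2 − -3.0000·(cos -1.0236 − cos -0.5236) = -3.0372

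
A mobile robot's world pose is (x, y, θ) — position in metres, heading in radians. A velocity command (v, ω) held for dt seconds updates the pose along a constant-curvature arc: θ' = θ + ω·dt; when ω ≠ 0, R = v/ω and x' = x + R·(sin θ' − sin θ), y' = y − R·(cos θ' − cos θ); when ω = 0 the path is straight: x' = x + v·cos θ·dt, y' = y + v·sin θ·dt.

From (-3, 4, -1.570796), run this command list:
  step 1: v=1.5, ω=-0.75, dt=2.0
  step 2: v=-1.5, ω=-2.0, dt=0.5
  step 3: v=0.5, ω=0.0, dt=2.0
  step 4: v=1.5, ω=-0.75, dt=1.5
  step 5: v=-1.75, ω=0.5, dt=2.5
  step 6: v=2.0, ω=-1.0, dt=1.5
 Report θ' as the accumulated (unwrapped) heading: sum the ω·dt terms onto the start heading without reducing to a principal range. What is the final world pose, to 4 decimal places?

step 1: θ'=-3.0708 (R=-2.0000) → pose (-4.8585, 2.0050, -3.0708)
step 2: θ'=-4.0708 (R=0.7500) → pose (-4.2046, 1.7057, -4.0708)
step 3: θ'=-4.0708 (straight) → pose (-4.8031, 2.5069, -4.0708)
step 4: θ'=-5.1958 (R=-2.0000) → pose (-4.9716, 4.6334, -5.1958)
step 5: θ'=-3.9458 (R=-3.5000) → pose (-4.3936, 0.5787, -3.9458)
step 6: θ'=-5.4458 (R=-2.0000) → pose (-4.4389, 3.3049, -5.4458)

(-4.4389, 3.3049, -5.4458)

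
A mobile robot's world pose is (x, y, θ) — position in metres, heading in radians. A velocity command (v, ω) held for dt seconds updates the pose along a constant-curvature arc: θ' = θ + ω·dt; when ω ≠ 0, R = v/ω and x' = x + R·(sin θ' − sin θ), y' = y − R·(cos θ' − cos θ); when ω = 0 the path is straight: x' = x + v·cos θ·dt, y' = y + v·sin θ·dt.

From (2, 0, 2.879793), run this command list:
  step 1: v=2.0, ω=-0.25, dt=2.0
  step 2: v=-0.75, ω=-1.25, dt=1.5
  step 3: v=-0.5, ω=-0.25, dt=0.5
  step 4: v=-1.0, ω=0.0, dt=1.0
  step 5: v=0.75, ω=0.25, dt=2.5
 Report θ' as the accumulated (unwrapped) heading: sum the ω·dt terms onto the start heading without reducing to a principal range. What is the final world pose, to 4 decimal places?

(-1.3098, 1.6791, 1.0048)

step 1: θ'=2.3798 (R=-8.0000) → pose (-1.4512, 1.9386, 2.3798)
step 2: θ'=0.5048 (R=0.6000) → pose (-1.5752, 0.9793, 0.5048)
step 3: θ'=0.3798 (R=2.0000) → pose (-1.8010, 0.8724, 0.3798)
step 4: θ'=0.3798 (straight) → pose (-2.7297, 0.5017, 0.3798)
step 5: θ'=1.0048 (R=3.0000) → pose (-1.3098, 1.6791, 1.0048)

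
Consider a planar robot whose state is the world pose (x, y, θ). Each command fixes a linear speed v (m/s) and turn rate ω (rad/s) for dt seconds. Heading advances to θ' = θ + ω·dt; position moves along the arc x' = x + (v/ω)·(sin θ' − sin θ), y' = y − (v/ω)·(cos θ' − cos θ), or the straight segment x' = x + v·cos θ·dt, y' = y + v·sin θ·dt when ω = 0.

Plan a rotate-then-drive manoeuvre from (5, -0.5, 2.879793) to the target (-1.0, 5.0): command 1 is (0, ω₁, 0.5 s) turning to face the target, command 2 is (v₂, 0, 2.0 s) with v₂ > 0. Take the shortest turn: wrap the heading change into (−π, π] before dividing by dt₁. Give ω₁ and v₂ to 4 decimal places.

heading to target = atan2(5−-0.5, -1−5) = 2.3996
Δθ = wrap(2.3996 − 2.8798) = -0.4801; ω₁ = Δθ/dt₁ = -0.9603
distance = √((-1−5)² + (5−-0.5)²) = 8.1394; v₂ = distance/dt₂ = 4.0697

ω₁ = -0.9603, v₂ = 4.0697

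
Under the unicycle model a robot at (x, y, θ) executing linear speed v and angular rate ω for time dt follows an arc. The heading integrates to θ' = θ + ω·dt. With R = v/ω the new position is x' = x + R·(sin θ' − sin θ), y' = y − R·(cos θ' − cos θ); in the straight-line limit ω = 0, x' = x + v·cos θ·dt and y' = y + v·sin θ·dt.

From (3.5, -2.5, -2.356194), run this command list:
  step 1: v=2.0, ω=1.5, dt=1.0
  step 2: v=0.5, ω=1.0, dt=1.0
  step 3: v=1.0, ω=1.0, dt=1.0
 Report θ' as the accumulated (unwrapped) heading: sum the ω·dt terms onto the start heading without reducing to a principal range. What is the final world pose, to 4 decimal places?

(4.6519, -3.9082, 1.1438)

step 1: θ'=-0.8562 (R=1.3333) → pose (3.4357, -4.3166, -0.8562)
step 2: θ'=0.1438 (R=0.5000) → pose (3.8850, -4.4837, 0.1438)
step 3: θ'=1.1438 (R=1.0000) → pose (4.6519, -3.9082, 1.1438)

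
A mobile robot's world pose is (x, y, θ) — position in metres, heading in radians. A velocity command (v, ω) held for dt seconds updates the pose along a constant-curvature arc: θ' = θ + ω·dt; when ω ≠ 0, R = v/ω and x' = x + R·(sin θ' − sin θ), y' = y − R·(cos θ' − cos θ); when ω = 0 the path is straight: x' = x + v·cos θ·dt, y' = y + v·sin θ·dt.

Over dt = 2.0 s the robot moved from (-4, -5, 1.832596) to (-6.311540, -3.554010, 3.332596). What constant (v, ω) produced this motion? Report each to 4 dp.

v = 1.5000, ω = 0.7500

Δθ = 3.332596 − 1.832596 = 1.500000
ω = Δθ/dt = 1.500000/2.0 = 0.7500
R = Δx/(sin θ' − sin θ) = 2.0000
v = R·ω = 2.0000·0.7500 = 1.5000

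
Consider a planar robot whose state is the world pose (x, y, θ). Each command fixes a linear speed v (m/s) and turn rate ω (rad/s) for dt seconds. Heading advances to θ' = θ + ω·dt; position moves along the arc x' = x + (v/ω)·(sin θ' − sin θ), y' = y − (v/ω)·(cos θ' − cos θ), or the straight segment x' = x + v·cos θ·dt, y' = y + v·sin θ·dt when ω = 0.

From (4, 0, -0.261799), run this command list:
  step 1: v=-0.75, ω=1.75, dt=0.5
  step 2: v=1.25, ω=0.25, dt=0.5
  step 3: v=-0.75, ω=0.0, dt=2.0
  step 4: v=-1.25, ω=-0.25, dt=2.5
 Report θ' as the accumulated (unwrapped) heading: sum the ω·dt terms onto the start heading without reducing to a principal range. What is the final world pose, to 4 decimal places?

(0.2203, -1.9519, 0.1132)

step 1: θ'=0.6132 (R=-0.4286) → pose (3.6424, -0.0635, 0.6132)
step 2: θ'=0.7382 (R=5.0000) → pose (4.1298, 0.3272, 0.7382)
step 3: θ'=0.7382 (straight) → pose (3.0203, -0.6823, 0.7382)
step 4: θ'=0.1132 (R=5.0000) → pose (0.2203, -1.9519, 0.1132)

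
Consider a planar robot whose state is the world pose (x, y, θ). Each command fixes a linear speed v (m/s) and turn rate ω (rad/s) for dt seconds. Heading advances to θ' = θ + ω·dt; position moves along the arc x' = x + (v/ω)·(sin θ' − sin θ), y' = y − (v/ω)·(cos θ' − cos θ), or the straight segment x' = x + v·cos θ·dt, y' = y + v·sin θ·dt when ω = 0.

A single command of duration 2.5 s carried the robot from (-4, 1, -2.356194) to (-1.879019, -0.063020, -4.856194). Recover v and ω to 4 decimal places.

v = -1.2500, ω = -1.0000

Δθ = -4.856194 − -2.356194 = -2.500000
ω = Δθ/dt = -2.500000/2.5 = -1.0000
R = Δx/(sin θ' − sin θ) = 1.2500
v = R·ω = 1.2500·-1.0000 = -1.2500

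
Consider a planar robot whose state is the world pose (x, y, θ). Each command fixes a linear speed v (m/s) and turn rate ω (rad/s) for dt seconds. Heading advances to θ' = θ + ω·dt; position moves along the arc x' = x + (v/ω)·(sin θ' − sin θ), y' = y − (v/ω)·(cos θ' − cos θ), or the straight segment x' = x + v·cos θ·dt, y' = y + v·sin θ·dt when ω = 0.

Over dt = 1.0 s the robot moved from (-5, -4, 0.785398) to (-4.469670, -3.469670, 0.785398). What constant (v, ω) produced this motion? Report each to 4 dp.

v = 0.7500, ω = 0.0000

Δθ = 0.785398 − 0.785398 = 0.000000
ω = Δθ/dt = 0.000000/1.0 = 0.0000
ω = 0 → v = (Δx·cos θ + Δy·sin θ)/dt = 0.7500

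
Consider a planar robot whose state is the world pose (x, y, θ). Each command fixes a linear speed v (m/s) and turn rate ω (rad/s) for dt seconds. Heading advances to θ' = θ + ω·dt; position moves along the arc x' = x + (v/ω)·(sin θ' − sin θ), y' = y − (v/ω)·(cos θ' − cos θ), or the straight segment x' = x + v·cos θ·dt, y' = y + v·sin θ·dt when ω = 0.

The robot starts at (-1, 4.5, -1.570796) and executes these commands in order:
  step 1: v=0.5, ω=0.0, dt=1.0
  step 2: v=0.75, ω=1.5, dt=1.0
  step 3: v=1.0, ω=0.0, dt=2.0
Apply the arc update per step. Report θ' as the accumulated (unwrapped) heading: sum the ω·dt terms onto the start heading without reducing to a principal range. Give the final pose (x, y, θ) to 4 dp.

(1.4596, 3.3598, -0.0708)

step 1: θ'=-1.5708 (straight) → pose (-1.0000, 4.0000, -1.5708)
step 2: θ'=-0.0708 (R=0.5000) → pose (-0.5354, 3.5013, -0.0708)
step 3: θ'=-0.0708 (straight) → pose (1.4596, 3.3598, -0.0708)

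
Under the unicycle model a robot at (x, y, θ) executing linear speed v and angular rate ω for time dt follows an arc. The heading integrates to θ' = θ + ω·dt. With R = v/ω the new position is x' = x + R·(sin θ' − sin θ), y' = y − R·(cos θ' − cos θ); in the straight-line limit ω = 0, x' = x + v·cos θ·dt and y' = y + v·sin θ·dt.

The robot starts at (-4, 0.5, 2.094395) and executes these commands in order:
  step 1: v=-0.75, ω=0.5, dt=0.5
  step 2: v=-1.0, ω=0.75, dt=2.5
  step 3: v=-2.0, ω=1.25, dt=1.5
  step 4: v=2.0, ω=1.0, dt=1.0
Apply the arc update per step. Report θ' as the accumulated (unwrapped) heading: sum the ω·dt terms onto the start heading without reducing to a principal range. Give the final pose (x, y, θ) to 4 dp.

step 1: θ'=2.3444 (R=-1.5000) → pose (-3.7741, 0.2019, 2.3444)
step 2: θ'=4.2194 (R=-1.3333) → pose (-1.6456, 0.5025, 4.2194)
step 3: θ'=6.0944 (R=-1.6000) → pose (-2.7548, 2.8313, 6.0944)
step 4: θ'=7.0944 (R=2.0000) → pose (-0.9293, 3.4185, 7.0944)

(-0.9293, 3.4185, 7.0944)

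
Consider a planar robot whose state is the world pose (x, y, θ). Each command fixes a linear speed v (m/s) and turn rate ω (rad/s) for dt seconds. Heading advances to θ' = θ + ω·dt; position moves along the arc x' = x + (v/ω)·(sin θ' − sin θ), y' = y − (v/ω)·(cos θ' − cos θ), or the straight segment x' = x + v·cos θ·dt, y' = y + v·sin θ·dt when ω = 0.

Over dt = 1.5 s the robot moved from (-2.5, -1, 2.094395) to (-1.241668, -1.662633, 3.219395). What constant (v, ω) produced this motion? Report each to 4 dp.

Δθ = 3.219395 − 2.094395 = 1.125000
ω = Δθ/dt = 1.125000/1.5 = 0.7500
R = Δx/(sin θ' − sin θ) = -1.3333
v = R·ω = -1.3333·0.7500 = -1.0000

v = -1.0000, ω = 0.7500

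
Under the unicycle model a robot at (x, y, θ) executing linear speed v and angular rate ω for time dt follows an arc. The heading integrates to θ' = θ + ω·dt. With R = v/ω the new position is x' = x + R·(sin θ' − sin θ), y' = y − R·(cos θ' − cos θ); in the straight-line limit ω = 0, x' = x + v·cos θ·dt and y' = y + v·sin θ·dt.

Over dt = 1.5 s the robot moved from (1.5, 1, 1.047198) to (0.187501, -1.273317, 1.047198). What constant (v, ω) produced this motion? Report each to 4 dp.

v = -1.7500, ω = 0.0000

Δθ = 1.047198 − 1.047198 = 0.000000
ω = Δθ/dt = 0.000000/1.5 = 0.0000
ω = 0 → v = (Δx·cos θ + Δy·sin θ)/dt = -1.7500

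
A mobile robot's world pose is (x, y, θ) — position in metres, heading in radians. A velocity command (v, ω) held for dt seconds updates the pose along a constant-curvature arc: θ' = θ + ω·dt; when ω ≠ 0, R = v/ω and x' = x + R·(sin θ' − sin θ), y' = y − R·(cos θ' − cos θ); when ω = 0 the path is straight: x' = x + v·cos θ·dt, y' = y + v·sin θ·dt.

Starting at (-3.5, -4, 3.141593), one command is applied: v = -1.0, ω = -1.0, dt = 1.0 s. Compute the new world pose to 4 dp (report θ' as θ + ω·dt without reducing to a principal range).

θ' = 3.1416 + -1.0·1.0 = 2.1416
R = v/ω = -1.0/-1.0 = 1.0000
x' = -3.5 + 1.0000·(sin 2.1416 − sin 3.1416) = -2.6585
y' = -4 − 1.0000·(cos 2.1416 − cos 3.1416) = -4.4597

(-2.6585, -4.4597, 2.1416)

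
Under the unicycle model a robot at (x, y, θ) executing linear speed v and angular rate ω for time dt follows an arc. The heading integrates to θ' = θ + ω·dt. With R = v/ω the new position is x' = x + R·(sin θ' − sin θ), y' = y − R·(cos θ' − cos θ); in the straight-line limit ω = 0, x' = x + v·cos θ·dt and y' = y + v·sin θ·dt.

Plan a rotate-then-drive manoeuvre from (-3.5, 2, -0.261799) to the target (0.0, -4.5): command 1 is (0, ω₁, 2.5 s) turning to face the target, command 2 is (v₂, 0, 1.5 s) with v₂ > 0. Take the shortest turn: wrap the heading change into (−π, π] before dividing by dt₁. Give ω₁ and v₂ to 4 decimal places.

heading to target = atan2(-4.5−2, 0−-3.5) = -1.0769
Δθ = wrap(-1.0769 − -0.2618) = -0.8151; ω₁ = Δθ/dt₁ = -0.3260
distance = √((0−-3.5)² + (-4.5−2)²) = 7.3824; v₂ = distance/dt₂ = 4.9216

ω₁ = -0.3260, v₂ = 4.9216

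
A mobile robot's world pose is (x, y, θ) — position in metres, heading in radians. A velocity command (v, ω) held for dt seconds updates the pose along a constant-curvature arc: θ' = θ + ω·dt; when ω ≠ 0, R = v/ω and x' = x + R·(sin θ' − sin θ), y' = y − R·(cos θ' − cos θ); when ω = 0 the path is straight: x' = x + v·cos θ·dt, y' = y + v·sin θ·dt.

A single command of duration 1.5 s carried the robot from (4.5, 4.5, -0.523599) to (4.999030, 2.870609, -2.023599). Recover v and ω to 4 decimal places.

Δθ = -2.023599 − -0.523599 = -1.500000
ω = Δθ/dt = -1.500000/1.5 = -1.0000
R = −Δy/(cos θ' − cos θ) = -1.2500
v = R·ω = -1.2500·-1.0000 = 1.2500

v = 1.2500, ω = -1.0000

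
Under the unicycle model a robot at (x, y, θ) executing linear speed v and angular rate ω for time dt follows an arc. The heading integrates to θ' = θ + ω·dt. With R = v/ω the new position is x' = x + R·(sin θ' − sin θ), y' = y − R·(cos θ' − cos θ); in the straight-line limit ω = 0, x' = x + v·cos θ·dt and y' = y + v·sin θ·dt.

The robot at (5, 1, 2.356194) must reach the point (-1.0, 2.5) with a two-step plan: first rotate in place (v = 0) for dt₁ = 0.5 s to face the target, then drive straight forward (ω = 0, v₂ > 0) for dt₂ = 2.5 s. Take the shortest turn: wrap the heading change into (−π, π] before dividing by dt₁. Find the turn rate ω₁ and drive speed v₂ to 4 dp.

heading to target = atan2(2.5−1, -1−5) = 2.8966
Δθ = wrap(2.8966 − 2.3562) = 0.5404; ω₁ = Δθ/dt₁ = 1.0808
distance = √((-1−5)² + (2.5−1)²) = 6.1847; v₂ = distance/dt₂ = 2.4739

ω₁ = 1.0808, v₂ = 2.4739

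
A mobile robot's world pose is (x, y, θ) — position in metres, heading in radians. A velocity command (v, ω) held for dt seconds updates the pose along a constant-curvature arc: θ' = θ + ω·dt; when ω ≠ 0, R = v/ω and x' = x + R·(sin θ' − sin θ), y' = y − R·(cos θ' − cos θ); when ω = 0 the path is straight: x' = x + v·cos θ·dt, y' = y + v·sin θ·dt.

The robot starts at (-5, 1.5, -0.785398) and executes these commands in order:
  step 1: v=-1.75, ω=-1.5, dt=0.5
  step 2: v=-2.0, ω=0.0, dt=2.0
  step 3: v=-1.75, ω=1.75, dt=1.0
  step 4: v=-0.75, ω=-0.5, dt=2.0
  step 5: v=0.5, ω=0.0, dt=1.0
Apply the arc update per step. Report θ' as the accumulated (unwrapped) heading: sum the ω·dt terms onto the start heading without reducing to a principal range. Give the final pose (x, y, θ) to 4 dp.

step 1: θ'=-1.5354 (R=1.1667) → pose (-5.3410, 2.2837, -1.5354)
step 2: θ'=-1.5354 (straight) → pose (-5.4825, 6.2812, -1.5354)
step 3: θ'=0.2146 (R=-1.0000) → pose (-6.6949, 7.2228, 0.2146)
step 4: θ'=-0.7854 (R=1.5000) → pose (-8.0750, 7.6278, -0.7854)
step 5: θ'=-0.7854 (straight) → pose (-7.7214, 7.2742, -0.7854)

(-7.7214, 7.2742, -0.7854)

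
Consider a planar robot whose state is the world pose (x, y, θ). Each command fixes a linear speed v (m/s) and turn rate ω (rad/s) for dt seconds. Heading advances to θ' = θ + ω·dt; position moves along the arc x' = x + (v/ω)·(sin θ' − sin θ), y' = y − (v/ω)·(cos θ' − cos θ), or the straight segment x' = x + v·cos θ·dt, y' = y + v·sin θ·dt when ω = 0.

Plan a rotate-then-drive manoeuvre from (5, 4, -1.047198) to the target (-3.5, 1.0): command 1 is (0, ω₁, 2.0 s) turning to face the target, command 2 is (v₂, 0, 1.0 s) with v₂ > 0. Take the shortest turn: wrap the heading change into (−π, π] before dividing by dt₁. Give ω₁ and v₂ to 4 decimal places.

ω₁ = -0.8776, v₂ = 9.0139

heading to target = atan2(1−4, -3.5−5) = -2.8023
Δθ = wrap(-2.8023 − -1.0472) = -1.7551; ω₁ = Δθ/dt₁ = -0.8776
distance = √((-3.5−5)² + (1−4)²) = 9.0139; v₂ = distance/dt₂ = 9.0139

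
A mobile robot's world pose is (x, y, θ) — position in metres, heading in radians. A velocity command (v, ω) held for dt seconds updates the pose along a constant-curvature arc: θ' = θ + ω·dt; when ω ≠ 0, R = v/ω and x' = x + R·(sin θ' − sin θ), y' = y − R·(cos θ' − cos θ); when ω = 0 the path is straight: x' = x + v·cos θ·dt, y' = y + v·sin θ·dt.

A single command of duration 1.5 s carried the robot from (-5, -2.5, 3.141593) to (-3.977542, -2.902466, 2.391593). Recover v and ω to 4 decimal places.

v = -0.7500, ω = -0.5000

Δθ = 2.391593 − 3.141593 = -0.750000
ω = Δθ/dt = -0.750000/1.5 = -0.5000
R = Δx/(sin θ' − sin θ) = 1.5000
v = R·ω = 1.5000·-0.5000 = -0.7500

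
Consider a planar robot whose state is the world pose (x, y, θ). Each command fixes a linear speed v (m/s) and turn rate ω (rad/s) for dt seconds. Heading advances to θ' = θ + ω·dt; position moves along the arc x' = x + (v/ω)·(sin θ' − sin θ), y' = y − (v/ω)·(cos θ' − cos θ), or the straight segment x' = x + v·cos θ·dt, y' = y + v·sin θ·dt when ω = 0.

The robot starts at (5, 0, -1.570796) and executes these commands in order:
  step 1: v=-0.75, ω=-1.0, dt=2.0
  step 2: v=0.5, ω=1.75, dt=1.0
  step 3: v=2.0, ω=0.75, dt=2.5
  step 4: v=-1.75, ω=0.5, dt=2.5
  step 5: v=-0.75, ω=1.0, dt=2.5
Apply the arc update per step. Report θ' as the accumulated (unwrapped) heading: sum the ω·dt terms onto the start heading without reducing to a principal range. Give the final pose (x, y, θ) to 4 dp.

step 1: θ'=-3.5708 (R=0.7500) → pose (6.0621, 0.6820, -3.5708)
step 2: θ'=-1.8208 (R=0.2857) → pose (5.6664, 0.4929, -1.8208)
step 3: θ'=0.0542 (R=2.6667) → pose (8.3946, -2.8296, 0.0542)
step 4: θ'=1.3042 (R=-3.5000) → pose (5.2079, -5.4024, 1.3042)
step 5: θ'=3.8042 (R=-0.7500) → pose (6.3928, -6.1913, 3.8042)

(6.3928, -6.1913, 3.8042)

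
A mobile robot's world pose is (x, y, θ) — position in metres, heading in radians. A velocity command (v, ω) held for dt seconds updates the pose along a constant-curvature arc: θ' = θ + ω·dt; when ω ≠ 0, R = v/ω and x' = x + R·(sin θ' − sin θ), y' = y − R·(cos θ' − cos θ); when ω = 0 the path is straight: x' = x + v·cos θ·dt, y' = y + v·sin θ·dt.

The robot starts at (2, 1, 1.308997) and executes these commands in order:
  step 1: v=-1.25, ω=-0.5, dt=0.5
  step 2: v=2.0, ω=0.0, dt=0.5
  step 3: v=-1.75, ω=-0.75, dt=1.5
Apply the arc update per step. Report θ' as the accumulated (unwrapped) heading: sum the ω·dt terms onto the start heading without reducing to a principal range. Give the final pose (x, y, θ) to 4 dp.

(0.0663, 0.1090, -0.0660)

step 1: θ'=1.0590 (R=2.5000) → pose (1.7648, 0.4227, 1.0590)
step 2: θ'=1.0590 (straight) → pose (2.2546, 1.2945, 1.0590)
step 3: θ'=-0.0660 (R=2.3333) → pose (0.0663, 0.1090, -0.0660)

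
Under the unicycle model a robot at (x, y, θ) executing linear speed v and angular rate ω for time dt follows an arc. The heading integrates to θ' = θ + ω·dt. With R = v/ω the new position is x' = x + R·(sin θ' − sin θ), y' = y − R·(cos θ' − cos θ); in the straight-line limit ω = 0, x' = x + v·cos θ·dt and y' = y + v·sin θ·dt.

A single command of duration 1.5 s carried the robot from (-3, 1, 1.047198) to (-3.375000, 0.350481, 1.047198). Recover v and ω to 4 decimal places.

Δθ = 1.047198 − 1.047198 = 0.000000
ω = Δθ/dt = 0.000000/1.5 = 0.0000
ω = 0 → v = (Δx·cos θ + Δy·sin θ)/dt = -0.5000

v = -0.5000, ω = 0.0000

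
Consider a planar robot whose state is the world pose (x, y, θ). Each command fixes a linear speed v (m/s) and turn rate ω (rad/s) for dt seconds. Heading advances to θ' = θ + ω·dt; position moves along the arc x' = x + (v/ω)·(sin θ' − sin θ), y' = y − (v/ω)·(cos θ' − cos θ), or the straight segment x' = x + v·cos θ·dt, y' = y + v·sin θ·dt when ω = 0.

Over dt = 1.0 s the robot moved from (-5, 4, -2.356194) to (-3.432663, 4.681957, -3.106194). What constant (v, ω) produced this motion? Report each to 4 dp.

v = -1.7500, ω = -0.7500

Δθ = -3.106194 − -2.356194 = -0.750000
ω = Δθ/dt = -0.750000/1.0 = -0.7500
R = Δx/(sin θ' − sin θ) = 2.3333
v = R·ω = 2.3333·-0.7500 = -1.7500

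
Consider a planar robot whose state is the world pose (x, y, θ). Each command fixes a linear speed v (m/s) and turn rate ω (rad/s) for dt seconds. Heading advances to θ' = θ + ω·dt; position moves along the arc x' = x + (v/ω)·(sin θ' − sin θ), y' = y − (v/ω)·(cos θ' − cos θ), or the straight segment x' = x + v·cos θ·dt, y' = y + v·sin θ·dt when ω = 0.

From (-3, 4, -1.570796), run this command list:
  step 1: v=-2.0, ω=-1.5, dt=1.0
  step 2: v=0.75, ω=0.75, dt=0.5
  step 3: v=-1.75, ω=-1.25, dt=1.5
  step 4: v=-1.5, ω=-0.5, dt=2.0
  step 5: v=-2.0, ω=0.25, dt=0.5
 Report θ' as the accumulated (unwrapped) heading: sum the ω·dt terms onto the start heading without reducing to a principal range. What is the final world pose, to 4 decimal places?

step 1: θ'=-3.0708 (R=1.3333) → pose (-1.7610, 5.3300, -3.0708)
step 2: θ'=-2.6958 (R=1.0000) → pose (-2.1214, 5.2348, -2.6958)
step 3: θ'=-4.5708 (R=1.4000) → pose (-0.1318, 4.1692, -4.5708)
step 4: θ'=-5.5708 (R=3.0000) → pose (-1.1408, 1.4754, -5.5708)
step 5: θ'=-5.4458 (R=-8.0000) → pose (-1.8549, 0.7762, -5.4458)

(-1.8549, 0.7762, -5.4458)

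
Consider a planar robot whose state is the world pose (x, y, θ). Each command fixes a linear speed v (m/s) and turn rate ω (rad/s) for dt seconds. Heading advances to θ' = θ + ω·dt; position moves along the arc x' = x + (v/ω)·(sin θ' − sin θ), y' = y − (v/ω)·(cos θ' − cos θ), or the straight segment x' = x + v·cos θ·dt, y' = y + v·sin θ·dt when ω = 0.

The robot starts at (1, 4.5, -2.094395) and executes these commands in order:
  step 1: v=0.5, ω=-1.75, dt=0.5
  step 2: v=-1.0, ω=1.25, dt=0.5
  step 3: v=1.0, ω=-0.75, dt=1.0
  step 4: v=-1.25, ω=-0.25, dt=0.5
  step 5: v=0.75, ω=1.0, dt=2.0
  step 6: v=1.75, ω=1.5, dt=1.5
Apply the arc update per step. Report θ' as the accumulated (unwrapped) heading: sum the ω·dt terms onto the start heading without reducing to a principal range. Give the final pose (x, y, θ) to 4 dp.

(2.3038, 2.9765, 1.0306)

step 1: θ'=-2.9694 (R=-0.2857) → pose (0.8015, 4.3614, -2.9694)
step 2: θ'=-2.3444 (R=-0.8000) → pose (1.2368, 4.5906, -2.3444)
step 3: θ'=-3.0944 (R=-1.3333) → pose (0.3458, 4.1903, -3.0944)
step 4: θ'=-3.2194 (R=5.0000) → pose (0.9703, 4.1808, -3.2194)
step 5: θ'=-1.2194 (R=0.7500) → pose (0.2079, 3.1749, -1.2194)
step 6: θ'=1.0306 (R=1.1667) → pose (2.3038, 2.9765, 1.0306)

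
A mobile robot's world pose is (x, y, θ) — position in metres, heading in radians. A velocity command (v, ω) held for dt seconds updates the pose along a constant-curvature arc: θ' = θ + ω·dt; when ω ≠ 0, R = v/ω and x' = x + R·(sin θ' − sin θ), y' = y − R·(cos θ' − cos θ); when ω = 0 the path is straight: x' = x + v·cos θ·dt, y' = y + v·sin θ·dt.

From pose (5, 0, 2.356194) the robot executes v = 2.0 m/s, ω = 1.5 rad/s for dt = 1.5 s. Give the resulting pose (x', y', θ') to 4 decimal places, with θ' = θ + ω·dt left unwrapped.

(2.7314, -0.8015, 4.6062)

θ' = 2.3562 + 1.5·1.5 = 4.6062
R = v/ω = 2.0/1.5 = 1.3333
x' = 5 + 1.3333·(sin 4.6062 − sin 2.3562) = 2.7314
y' = 0 − 1.3333·(cos 4.6062 − cos 2.3562) = -0.8015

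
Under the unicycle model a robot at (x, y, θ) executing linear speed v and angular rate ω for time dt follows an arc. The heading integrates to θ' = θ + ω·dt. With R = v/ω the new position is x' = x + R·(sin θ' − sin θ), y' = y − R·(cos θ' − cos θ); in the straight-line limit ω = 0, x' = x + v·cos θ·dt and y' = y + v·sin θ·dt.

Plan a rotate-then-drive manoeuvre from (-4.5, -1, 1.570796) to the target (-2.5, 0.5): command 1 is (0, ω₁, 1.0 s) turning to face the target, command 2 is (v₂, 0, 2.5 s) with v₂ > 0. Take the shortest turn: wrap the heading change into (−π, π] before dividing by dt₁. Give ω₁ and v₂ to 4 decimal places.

heading to target = atan2(0.5−-1, -2.5−-4.5) = 0.6435
Δθ = wrap(0.6435 − 1.5708) = -0.9273; ω₁ = Δθ/dt₁ = -0.9273
distance = √((-2.5−-4.5)² + (0.5−-1)²) = 2.5000; v₂ = distance/dt₂ = 1.0000

ω₁ = -0.9273, v₂ = 1.0000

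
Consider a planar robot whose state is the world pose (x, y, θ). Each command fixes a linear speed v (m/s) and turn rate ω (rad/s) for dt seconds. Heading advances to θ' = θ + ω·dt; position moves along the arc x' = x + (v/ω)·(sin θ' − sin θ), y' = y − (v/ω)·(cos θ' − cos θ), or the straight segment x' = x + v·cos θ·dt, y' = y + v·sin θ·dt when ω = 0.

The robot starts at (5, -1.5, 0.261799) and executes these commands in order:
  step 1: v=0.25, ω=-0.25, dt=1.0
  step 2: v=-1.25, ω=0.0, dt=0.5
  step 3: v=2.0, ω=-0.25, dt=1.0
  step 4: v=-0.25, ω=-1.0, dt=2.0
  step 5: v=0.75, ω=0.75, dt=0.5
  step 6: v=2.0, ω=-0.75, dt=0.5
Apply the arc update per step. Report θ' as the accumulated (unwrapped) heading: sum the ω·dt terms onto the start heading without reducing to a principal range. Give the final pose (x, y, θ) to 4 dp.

step 1: θ'=0.0118 (R=-1.0000) → pose (5.2470, -1.4660, 0.0118)
step 2: θ'=0.0118 (straight) → pose (4.6221, -1.4734, 0.0118)
step 3: θ'=-0.2382 (R=-8.0000) → pose (6.6041, -1.6987, -0.2382)
step 4: θ'=-2.2382 (R=0.2500) → pose (6.4667, -1.3010, -2.2382)
step 5: θ'=-1.8632 (R=1.0000) → pose (6.2946, -1.6317, -1.8632)
step 6: θ'=-2.2382 (R=-2.6667) → pose (5.8356, -2.5136, -2.2382)

(5.8356, -2.5136, -2.2382)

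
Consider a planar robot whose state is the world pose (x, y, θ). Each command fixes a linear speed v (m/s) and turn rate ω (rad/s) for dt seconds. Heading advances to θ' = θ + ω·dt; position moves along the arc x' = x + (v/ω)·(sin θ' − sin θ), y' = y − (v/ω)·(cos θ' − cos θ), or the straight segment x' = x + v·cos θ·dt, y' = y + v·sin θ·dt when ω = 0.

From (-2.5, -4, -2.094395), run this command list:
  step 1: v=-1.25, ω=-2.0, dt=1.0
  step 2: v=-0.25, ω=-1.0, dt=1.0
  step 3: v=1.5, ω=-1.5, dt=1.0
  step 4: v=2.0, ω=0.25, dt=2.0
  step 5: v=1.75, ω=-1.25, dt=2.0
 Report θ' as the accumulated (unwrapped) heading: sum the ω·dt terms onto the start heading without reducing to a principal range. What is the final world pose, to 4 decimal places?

(5.0603, -6.1709, -8.5944)

step 1: θ'=-4.0944 (R=0.6250) → pose (-1.4493, -3.9504, -4.0944)
step 2: θ'=-5.0944 (R=0.2500) → pose (-1.4211, -4.1884, -5.0944)
step 3: θ'=-6.5944 (R=-1.0000) → pose (-0.1870, -3.6092, -6.5944)
step 4: θ'=-6.0944 (R=8.0000) → pose (3.7641, -3.8514, -6.0944)
step 5: θ'=-8.5944 (R=-1.4000) → pose (5.0603, -6.1709, -8.5944)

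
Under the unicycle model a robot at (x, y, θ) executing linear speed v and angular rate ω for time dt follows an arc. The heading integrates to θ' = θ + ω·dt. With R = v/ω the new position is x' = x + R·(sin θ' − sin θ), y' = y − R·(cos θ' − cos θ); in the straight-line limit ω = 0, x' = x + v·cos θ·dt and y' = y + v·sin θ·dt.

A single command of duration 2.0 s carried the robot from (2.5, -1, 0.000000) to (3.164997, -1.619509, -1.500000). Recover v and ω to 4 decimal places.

v = 0.5000, ω = -0.7500

Δθ = -1.500000 − 0.000000 = -1.500000
ω = Δθ/dt = -1.500000/2.0 = -0.7500
R = Δx/(sin θ' − sin θ) = -0.6667
v = R·ω = -0.6667·-0.7500 = 0.5000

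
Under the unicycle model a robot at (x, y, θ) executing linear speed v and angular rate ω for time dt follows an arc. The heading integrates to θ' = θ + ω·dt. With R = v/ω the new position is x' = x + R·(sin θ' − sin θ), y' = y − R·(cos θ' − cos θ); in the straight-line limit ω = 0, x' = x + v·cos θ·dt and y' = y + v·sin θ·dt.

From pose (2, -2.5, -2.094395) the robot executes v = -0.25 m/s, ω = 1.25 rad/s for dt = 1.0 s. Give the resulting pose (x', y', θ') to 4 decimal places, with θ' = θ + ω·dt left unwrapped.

θ' = -2.0944 + 1.25·1.0 = -0.8444
R = v/ω = -0.25/1.25 = -0.2000
x' = 2 + -0.2000·(sin -0.8444 − sin -2.0944) = 1.9763
y' = -2.5 − -0.2000·(cos -0.8444 − cos -2.0944) = -2.2672

(1.9763, -2.2672, -0.8444)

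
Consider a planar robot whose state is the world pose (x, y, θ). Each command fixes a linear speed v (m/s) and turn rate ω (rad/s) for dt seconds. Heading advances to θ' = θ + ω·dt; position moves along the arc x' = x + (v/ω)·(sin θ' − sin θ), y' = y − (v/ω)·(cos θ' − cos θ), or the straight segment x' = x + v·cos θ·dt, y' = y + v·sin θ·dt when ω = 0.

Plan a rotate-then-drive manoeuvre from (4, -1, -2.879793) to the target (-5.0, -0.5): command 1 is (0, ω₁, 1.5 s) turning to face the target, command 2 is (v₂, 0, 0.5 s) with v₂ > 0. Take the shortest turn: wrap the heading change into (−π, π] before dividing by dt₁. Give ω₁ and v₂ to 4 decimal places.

ω₁ = -0.2115, v₂ = 18.0278

heading to target = atan2(-0.5−-1, -5−4) = 3.0861
Δθ = wrap(3.0861 − -2.8798) = -0.3173; ω₁ = Δθ/dt₁ = -0.2115
distance = √((-5−4)² + (-0.5−-1)²) = 9.0139; v₂ = distance/dt₂ = 18.0278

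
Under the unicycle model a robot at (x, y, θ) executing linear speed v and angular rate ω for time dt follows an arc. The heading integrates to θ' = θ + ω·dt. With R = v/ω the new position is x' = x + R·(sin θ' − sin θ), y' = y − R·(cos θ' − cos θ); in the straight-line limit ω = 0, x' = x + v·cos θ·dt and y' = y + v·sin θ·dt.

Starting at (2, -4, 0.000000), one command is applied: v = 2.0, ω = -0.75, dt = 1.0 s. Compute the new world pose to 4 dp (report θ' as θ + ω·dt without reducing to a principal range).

θ' = 0.0000 + -0.75·1.0 = -0.7500
R = v/ω = 2.0/-0.75 = -2.6667
x' = 2 + -2.6667·(sin -0.7500 − sin 0.0000) = 3.8177
y' = -4 − -2.6667·(cos -0.7500 − cos 0.0000) = -4.7155

(3.8177, -4.7155, -0.7500)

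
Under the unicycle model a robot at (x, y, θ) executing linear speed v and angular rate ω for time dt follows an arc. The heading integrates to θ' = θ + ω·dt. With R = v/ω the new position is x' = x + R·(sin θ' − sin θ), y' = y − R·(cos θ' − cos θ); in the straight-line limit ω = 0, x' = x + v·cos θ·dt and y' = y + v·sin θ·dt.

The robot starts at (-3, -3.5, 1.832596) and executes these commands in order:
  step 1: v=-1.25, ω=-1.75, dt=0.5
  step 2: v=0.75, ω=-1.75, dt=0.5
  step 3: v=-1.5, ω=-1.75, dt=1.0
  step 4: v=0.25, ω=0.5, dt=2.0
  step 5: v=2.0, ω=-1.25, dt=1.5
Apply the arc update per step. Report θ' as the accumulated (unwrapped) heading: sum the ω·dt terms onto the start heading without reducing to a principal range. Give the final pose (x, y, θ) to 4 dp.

step 1: θ'=0.9576 (R=0.7143) → pose (-3.1058, -4.0959, 0.9576)
step 2: θ'=0.0826 (R=-0.4286) → pose (-2.7907, -3.9155, 0.0826)
step 3: θ'=-1.6674 (R=0.8571) → pose (-3.7145, -2.9786, -1.6674)
step 4: θ'=-0.6674 (R=0.5000) → pose (-3.5263, -3.4195, -0.6674)
step 5: θ'=-2.5424 (R=-1.6000) → pose (-3.6143, -5.9975, -2.5424)

(-3.6143, -5.9975, -2.5424)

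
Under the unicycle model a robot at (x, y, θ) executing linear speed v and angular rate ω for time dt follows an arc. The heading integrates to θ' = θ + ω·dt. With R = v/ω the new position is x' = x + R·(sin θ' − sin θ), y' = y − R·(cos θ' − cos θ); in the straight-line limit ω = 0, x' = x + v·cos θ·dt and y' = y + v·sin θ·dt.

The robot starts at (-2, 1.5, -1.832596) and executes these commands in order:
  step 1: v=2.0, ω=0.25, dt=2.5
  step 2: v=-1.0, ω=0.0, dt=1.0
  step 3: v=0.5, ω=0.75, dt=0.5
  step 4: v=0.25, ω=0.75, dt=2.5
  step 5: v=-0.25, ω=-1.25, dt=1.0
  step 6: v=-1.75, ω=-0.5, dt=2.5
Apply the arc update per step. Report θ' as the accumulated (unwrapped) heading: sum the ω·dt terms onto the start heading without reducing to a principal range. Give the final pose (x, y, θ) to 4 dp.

step 1: θ'=-1.2076 (R=8.0000) → pose (-1.7507, -3.4127, -1.2076)
step 2: θ'=-1.2076 (straight) → pose (-2.1060, -2.4779, -1.2076)
step 3: θ'=-0.8326 (R=0.6667) → pose (-1.9759, -2.6897, -0.8326)
step 4: θ'=1.0424 (R=0.3333) → pose (-1.4415, -2.6335, 1.0424)
step 5: θ'=-0.2076 (R=0.2000) → pose (-1.6554, -2.7283, -0.2076)
step 6: θ'=-1.4576 (R=3.5000) → pose (-4.4117, 0.3012, -1.4576)

(-4.4117, 0.3012, -1.4576)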